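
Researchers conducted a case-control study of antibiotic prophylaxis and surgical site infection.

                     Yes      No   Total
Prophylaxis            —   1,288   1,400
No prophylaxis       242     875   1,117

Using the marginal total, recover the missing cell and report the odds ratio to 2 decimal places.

0.31

The missing cell is in the exposed row: 1400 − 1288 = 112.
So a = 112, b = 1288, c = 242, d = 875.
OR = (a·d)/(b·c) = (112 × 875) / (1288 × 242) = 98000 / 311696 = 0.31441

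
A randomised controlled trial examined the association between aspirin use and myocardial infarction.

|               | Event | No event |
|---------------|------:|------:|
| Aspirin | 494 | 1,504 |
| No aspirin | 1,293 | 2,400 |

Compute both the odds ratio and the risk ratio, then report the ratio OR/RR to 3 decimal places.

0.863

Cells: a = 494, b = 1504, c = 1293, d = 2400.
OR = (494·2400)/(1504·1293) = 1185600/1944672 = 0.60967
Risk in exposed = 494/1998 = 0.24725; risk in unexposed = 1293/3693 = 0.35012; RR = 0.70617
OR/RR = 0.60967 / 0.70617 = 0.86334
The outcome is not rare, so the OR lies further from 1 than the RR.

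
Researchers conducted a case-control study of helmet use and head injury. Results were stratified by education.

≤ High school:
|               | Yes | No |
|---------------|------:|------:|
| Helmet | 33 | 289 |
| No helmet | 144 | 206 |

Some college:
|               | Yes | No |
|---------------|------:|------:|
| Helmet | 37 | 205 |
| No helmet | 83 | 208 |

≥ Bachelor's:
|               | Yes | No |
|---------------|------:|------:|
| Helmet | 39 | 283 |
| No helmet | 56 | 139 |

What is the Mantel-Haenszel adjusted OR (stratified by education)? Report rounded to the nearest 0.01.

0.28

OR_MH = Σ(aᵢdᵢ/nᵢ) / Σ(bᵢcᵢ/nᵢ), where nᵢ is the stratum total.
Stratum 1 (≤ High school): n = 672; a·d/n = 33·206/672 = 10.1161; b·c/n = 289·144/672 = 61.9286
Stratum 2 (Some college): n = 533; a·d/n = 37·208/533 = 14.4390; b·c/n = 205·83/533 = 31.9231
Stratum 3 (≥ Bachelor's): n = 517; a·d/n = 39·139/517 = 10.4855; b·c/n = 283·56/517 = 30.6538
OR_MH = (10.1161 + 14.4390 + 10.4855) / (61.9286 + 31.9231 + 30.6538) = 35.0406 / 124.5054 = 0.28144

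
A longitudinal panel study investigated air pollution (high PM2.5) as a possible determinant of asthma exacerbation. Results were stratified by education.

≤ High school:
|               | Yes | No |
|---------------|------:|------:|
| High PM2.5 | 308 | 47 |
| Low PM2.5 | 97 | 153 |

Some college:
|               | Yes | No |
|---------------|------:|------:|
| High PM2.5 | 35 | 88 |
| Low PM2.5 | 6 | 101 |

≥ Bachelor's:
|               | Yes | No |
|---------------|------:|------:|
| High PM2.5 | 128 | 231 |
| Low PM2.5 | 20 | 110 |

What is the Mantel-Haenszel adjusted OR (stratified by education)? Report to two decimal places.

OR_MH = Σ(aᵢdᵢ/nᵢ) / Σ(bᵢcᵢ/nᵢ), where nᵢ is the stratum total.
Stratum 1 (≤ High school): n = 605; a·d/n = 308·153/605 = 77.8909; b·c/n = 47·97/605 = 7.5355
Stratum 2 (Some college): n = 230; a·d/n = 35·101/230 = 15.3696; b·c/n = 88·6/230 = 2.2957
Stratum 3 (≥ Bachelor's): n = 489; a·d/n = 128·110/489 = 28.7935; b·c/n = 231·20/489 = 9.4479
OR_MH = (77.8909 + 15.3696 + 28.7935) / (7.5355 + 2.2957 + 9.4479) = 122.0539 / 19.2790 = 6.33091

6.33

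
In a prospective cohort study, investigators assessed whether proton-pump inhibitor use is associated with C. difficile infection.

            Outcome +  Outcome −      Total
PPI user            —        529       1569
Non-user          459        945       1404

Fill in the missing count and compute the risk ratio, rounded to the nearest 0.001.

The missing cell is in the exposed row: 1569 − 529 = 1040.
So a = 1040, b = 529, c = 459, d = 945.
RR = [a/(a+b)] / [c/(c+d)] = (1040/1569) / (459/1404) = 0.66284/0.32692 = 2.02752

2.028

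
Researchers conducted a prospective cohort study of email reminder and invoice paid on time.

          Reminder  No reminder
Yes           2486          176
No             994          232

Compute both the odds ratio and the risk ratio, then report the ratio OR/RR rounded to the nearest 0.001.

1.991

Reading the table with exposure as columns: a = 2486 (Reminder, case), b = 994 (Reminder, non-case), c = 176 (No reminder, case), d = 232.
OR = (2486·232)/(994·176) = 576752/174944 = 3.29678
Risk in exposed = 2486/3480 = 0.71437; risk in unexposed = 176/408 = 0.43137; RR = 1.65603
OR/RR = 3.29678 / 1.65603 = 1.99077
The outcome is not rare, so the OR lies further from 1 than the RR.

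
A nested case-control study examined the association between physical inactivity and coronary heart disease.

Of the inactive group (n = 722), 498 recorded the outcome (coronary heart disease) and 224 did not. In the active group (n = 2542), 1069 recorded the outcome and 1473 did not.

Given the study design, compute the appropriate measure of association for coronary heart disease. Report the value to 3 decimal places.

3.063

From the description: a = 498, b = 224, c = 1069, d = 1473.
This is a nested case-control study: participants were sampled on outcome status, so risks in the source population cannot be estimated directly — relative risk is not valid here. The odds ratio is the appropriate measure.
OR = (a·d)/(b·c) = (498 × 1473) / (224 × 1069) = 733554 / 239456 = 3.06342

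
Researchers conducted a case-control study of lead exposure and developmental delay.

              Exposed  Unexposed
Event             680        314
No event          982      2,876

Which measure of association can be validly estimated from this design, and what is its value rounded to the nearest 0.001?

Reading the table with exposure as columns: a = 680 (Exposed, case), b = 982 (Exposed, non-case), c = 314 (Unexposed, case), d = 2876.
This is a case-control study: participants were sampled on outcome status, so risks in the source population cannot be estimated directly — relative risk is not valid here. The odds ratio is the appropriate measure.
OR = (a·d)/(b·c) = (680 × 2876) / (982 × 314) = 1955680 / 308348 = 6.34244

6.342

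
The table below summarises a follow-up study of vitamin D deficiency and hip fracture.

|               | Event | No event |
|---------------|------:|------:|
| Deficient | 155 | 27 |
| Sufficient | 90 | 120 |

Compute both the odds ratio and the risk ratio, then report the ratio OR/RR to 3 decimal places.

Cells: a = 155, b = 27, c = 90, d = 120.
OR = (155·120)/(27·90) = 18600/2430 = 7.65432
Risk in exposed = 155/182 = 0.85165; risk in unexposed = 90/210 = 0.42857; RR = 1.98718
OR/RR = 7.65432 / 1.98718 = 3.85185
The outcome is not rare, so the OR lies further from 1 than the RR.

3.852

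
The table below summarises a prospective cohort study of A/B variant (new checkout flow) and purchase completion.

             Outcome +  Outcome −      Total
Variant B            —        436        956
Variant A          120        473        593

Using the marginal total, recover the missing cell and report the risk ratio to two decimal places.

2.69

The missing cell is in the exposed row: 956 − 436 = 520.
So a = 520, b = 436, c = 120, d = 473.
RR = [a/(a+b)] / [c/(c+d)] = (520/956) / (120/593) = 0.54393/0.20236 = 2.68794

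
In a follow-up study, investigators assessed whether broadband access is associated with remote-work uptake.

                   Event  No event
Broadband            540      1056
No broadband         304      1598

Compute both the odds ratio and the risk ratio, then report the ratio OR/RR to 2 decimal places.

1.27

Cells: a = 540, b = 1056, c = 304, d = 1598.
OR = (540·1598)/(1056·304) = 862920/321024 = 2.68802
Risk in exposed = 540/1596 = 0.33835; risk in unexposed = 304/1902 = 0.15983; RR = 2.11689
OR/RR = 2.68802 / 2.11689 = 1.26980
The outcome is not rare, so the OR lies further from 1 than the RR.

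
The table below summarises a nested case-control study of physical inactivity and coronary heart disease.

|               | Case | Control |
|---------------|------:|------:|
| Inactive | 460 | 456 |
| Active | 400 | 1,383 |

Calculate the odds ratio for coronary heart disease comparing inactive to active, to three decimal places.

Cells: a = 460, b = 456, c = 400, d = 1383.
OR = (a·d)/(b·c) = (460 × 1383) / (456 × 400) = 636180 / 182400 = 3.48783
The odds of coronary heart disease are about 3.49 times as high in the inactive group.

3.488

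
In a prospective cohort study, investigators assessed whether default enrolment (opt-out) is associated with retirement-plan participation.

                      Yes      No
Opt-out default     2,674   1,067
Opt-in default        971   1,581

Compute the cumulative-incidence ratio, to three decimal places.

Cells: a = 2674, b = 1067, c = 971, d = 1581.
Risk in exposed = 2674/3741 = 0.71478; risk in unexposed = 971/2552 = 0.38049.
RR = 0.71478 / 0.38049 = 1.87860
The risk among the exposed is 1.88 times that among the unexposed.

1.879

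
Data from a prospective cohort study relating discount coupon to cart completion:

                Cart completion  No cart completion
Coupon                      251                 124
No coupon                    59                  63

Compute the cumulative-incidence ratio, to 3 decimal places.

Cells: a = 251, b = 124, c = 59, d = 63.
Risk in exposed = 251/375 = 0.66933; risk in unexposed = 59/122 = 0.48361.
RR = 0.66933 / 0.48361 = 1.38405
The risk among the exposed is 1.38 times that among the unexposed.

1.384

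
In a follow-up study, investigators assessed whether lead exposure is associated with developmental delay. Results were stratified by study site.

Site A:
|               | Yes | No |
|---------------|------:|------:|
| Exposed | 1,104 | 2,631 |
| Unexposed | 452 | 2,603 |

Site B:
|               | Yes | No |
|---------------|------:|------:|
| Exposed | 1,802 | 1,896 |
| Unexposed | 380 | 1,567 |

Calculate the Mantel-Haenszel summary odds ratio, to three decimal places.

OR_MH = Σ(aᵢdᵢ/nᵢ) / Σ(bᵢcᵢ/nᵢ), where nᵢ is the stratum total.
Stratum 1 (Site A): n = 6790; a·d/n = 1104·2603/6790 = 423.2271; b·c/n = 2631·452/6790 = 175.1417
Stratum 2 (Site B): n = 5645; a·d/n = 1802·1567/5645 = 500.2186; b·c/n = 1896·380/5645 = 127.6315
OR_MH = (423.2271 + 500.2186) / (175.1417 + 127.6315) = 923.4457 / 302.7732 = 3.04996

3.050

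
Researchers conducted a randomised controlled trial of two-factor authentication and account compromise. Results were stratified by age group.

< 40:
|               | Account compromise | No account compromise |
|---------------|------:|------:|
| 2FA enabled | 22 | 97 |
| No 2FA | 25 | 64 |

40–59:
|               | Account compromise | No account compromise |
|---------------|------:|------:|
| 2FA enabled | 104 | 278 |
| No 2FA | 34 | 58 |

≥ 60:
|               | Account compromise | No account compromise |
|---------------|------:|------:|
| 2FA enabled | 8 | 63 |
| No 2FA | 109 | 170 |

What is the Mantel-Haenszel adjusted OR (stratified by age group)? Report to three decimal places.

0.456

OR_MH = Σ(aᵢdᵢ/nᵢ) / Σ(bᵢcᵢ/nᵢ), where nᵢ is the stratum total.
Stratum 1 (< 40): n = 208; a·d/n = 22·64/208 = 6.7692; b·c/n = 97·25/208 = 11.6587
Stratum 2 (40–59): n = 474; a·d/n = 104·58/474 = 12.7257; b·c/n = 278·34/474 = 19.9409
Stratum 3 (≥ 60): n = 350; a·d/n = 8·170/350 = 3.8857; b·c/n = 63·109/350 = 19.6200
OR_MH = (6.7692 + 12.7257 + 3.8857) / (11.6587 + 19.9409 + 19.6200) = 23.3807 / 51.2196 = 0.45648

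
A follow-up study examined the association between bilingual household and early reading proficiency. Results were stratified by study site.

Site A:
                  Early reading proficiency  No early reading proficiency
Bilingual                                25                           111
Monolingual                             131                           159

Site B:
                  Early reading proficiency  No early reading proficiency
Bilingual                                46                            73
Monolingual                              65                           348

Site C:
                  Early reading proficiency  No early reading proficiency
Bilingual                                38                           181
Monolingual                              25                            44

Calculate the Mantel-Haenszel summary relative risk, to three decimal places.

RR_MH = Σ(aᵢ·n₀ᵢ/nᵢ) / Σ(cᵢ·n₁ᵢ/nᵢ), with n₁ᵢ = aᵢ+bᵢ (exposed), n₀ᵢ = cᵢ+dᵢ (unexposed), nᵢ = n₁ᵢ+n₀ᵢ.
Stratum 1 (Site A): n₁ = 136, n₀ = 290, n = 426; a·n₀/n = 25·290/426 = 17.0188; c·n₁/n = 131·136/426 = 41.8216
Stratum 2 (Site B): n₁ = 119, n₀ = 413, n = 532; a·n₀/n = 46·413/532 = 35.7105; c·n₁/n = 65·119/532 = 14.5395
Stratum 3 (Site C): n₁ = 219, n₀ = 69, n = 288; a·n₀/n = 38·69/288 = 9.1042; c·n₁/n = 25·219/288 = 19.0104
RR_MH = (17.0188 + 35.7105 + 9.1042) / (41.8216 + 14.5395 + 19.0104) = 61.8335 / 75.3715 = 0.82038

0.820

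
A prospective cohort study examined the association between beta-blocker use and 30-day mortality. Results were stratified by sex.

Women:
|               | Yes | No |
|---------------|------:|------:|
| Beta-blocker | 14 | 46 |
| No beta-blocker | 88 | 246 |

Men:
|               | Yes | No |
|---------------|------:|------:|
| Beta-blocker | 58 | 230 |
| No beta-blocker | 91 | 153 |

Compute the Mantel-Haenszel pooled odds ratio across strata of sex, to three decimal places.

OR_MH = Σ(aᵢdᵢ/nᵢ) / Σ(bᵢcᵢ/nᵢ), where nᵢ is the stratum total.
Stratum 1 (Women): n = 394; a·d/n = 14·246/394 = 8.7411; b·c/n = 46·88/394 = 10.2741
Stratum 2 (Men): n = 532; a·d/n = 58·153/532 = 16.6805; b·c/n = 230·91/532 = 39.3421
OR_MH = (8.7411 + 16.6805) / (10.2741 + 39.3421) = 25.4216 / 49.6162 = 0.51236

0.512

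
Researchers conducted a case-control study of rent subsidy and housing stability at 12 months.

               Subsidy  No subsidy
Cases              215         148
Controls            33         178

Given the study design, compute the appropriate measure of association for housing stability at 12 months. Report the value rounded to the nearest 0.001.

7.836

Reading the table with exposure as columns: a = 215 (Subsidy, case), b = 33 (Subsidy, non-case), c = 148 (No subsidy, case), d = 178.
This is a case-control study: participants were sampled on outcome status, so risks in the source population cannot be estimated directly — relative risk is not valid here. The odds ratio is the appropriate measure.
OR = (a·d)/(b·c) = (215 × 178) / (33 × 148) = 38270 / 4884 = 7.83579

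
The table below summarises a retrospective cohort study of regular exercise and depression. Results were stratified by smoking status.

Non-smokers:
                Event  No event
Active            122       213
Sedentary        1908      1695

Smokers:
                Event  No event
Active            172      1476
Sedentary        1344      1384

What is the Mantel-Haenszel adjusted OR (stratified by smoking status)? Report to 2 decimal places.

0.19

OR_MH = Σ(aᵢdᵢ/nᵢ) / Σ(bᵢcᵢ/nᵢ), where nᵢ is the stratum total.
Stratum 1 (Non-smokers): n = 3938; a·d/n = 122·1695/3938 = 52.5114; b·c/n = 213·1908/3938 = 103.2006
Stratum 2 (Smokers): n = 4376; a·d/n = 172·1384/4376 = 54.3985; b·c/n = 1476·1344/4376 = 453.3236
OR_MH = (52.5114 + 54.3985) / (103.2006 + 453.3236) = 106.9100 / 556.5242 = 0.19210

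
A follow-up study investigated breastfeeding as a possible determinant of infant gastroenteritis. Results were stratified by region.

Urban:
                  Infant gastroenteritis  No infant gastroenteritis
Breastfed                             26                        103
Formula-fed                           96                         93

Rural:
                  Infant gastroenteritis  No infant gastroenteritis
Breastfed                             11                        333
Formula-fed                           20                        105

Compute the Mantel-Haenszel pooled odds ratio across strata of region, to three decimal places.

OR_MH = Σ(aᵢdᵢ/nᵢ) / Σ(bᵢcᵢ/nᵢ), where nᵢ is the stratum total.
Stratum 1 (Urban): n = 318; a·d/n = 26·93/318 = 7.6038; b·c/n = 103·96/318 = 31.0943
Stratum 2 (Rural): n = 469; a·d/n = 11·105/469 = 2.4627; b·c/n = 333·20/469 = 14.2004
OR_MH = (7.6038 + 2.4627) / (31.0943 + 14.2004) = 10.0665 / 45.2948 = 0.22224

0.222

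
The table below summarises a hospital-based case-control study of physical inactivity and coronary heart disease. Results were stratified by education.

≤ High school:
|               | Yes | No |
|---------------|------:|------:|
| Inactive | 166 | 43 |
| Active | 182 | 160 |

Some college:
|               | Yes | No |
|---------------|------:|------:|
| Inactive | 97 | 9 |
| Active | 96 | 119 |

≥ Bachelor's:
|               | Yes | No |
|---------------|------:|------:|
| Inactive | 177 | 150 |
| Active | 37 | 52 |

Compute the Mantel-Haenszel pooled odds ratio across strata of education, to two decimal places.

OR_MH = Σ(aᵢdᵢ/nᵢ) / Σ(bᵢcᵢ/nᵢ), where nᵢ is the stratum total.
Stratum 1 (≤ High school): n = 551; a·d/n = 166·160/551 = 48.2033; b·c/n = 43·182/551 = 14.2033
Stratum 2 (Some college): n = 321; a·d/n = 97·119/321 = 35.9595; b·c/n = 9·96/321 = 2.6916
Stratum 3 (≥ Bachelor's): n = 416; a·d/n = 177·52/416 = 22.1250; b·c/n = 150·37/416 = 13.3413
OR_MH = (48.2033 + 35.9595 + 22.1250) / (14.2033 + 2.6916 + 13.3413) = 106.2878 / 30.2362 = 3.51525

3.52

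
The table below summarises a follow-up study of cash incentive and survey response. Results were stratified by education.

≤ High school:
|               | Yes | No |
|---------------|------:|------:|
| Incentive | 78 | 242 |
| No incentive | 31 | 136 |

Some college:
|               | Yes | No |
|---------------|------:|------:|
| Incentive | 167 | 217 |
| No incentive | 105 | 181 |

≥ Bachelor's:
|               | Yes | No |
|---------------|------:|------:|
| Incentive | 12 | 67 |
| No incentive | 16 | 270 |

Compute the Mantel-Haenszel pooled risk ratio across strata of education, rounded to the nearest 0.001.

1.279

RR_MH = Σ(aᵢ·n₀ᵢ/nᵢ) / Σ(cᵢ·n₁ᵢ/nᵢ), with n₁ᵢ = aᵢ+bᵢ (exposed), n₀ᵢ = cᵢ+dᵢ (unexposed), nᵢ = n₁ᵢ+n₀ᵢ.
Stratum 1 (≤ High school): n₁ = 320, n₀ = 167, n = 487; a·n₀/n = 78·167/487 = 26.7474; c·n₁/n = 31·320/487 = 20.3696
Stratum 2 (Some college): n₁ = 384, n₀ = 286, n = 670; a·n₀/n = 167·286/670 = 71.2866; c·n₁/n = 105·384/670 = 60.1791
Stratum 3 (≥ Bachelor's): n₁ = 79, n₀ = 286, n = 365; a·n₀/n = 12·286/365 = 9.4027; c·n₁/n = 16·79/365 = 3.4630
RR_MH = (26.7474 + 71.2866 + 9.4027) / (20.3696 + 60.1791 + 3.4630) = 107.4367 / 84.0117 = 1.27883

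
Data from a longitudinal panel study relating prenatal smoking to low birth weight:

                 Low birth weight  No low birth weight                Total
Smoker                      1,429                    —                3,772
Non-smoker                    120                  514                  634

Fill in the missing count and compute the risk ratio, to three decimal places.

The missing cell is in the exposed row: 3772 − 1429 = 2343.
So a = 1429, b = 2343, c = 120, d = 514.
RR = [a/(a+b)] / [c/(c+d)] = (1429/3772) / (120/634) = 0.37884/0.18927 = 2.00156

2.002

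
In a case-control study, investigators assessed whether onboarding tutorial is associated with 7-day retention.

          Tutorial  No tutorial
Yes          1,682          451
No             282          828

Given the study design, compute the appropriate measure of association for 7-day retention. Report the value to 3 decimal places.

10.950

Reading the table with exposure as columns: a = 1682 (Tutorial, case), b = 282 (Tutorial, non-case), c = 451 (No tutorial, case), d = 828.
This is a case-control study: participants were sampled on outcome status, so risks in the source population cannot be estimated directly — relative risk is not valid here. The odds ratio is the appropriate measure.
OR = (a·d)/(b·c) = (1682 × 828) / (282 × 451) = 1392696 / 127182 = 10.95042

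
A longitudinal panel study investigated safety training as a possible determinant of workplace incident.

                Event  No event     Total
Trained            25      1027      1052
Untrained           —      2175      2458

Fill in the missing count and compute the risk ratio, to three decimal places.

The missing cell is in the unexposed row: 2458 − 2175 = 283.
So a = 25, b = 1027, c = 283, d = 2175.
RR = [a/(a+b)] / [c/(c+d)] = (25/1052) / (283/2458) = 0.02376/0.11513 = 0.20640

0.206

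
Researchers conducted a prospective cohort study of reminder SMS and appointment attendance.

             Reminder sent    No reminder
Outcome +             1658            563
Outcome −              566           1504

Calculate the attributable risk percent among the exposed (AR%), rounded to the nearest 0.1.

Reading the table with exposure as columns: a = 1658 (Reminder sent, case), b = 566 (Reminder sent, non-case), c = 563 (No reminder, case), d = 1504.
Risk in exposed = 1658/2224 = 0.74550; risk in unexposed = 563/2067 = 0.27238.
RR = 0.74550/0.27238 = 2.73704
AR% = (RR − 1)/RR × 100 = (2.73704 − 1)/2.73704 × 100 = 63.4642%

63.5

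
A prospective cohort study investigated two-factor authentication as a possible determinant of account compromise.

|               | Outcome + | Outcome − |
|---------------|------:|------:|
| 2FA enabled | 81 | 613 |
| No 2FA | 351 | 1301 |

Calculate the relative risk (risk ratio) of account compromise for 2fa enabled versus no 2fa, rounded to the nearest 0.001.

0.549

Cells: a = 81, b = 613, c = 351, d = 1301.
Risk in exposed = 81/694 = 0.11671; risk in unexposed = 351/1652 = 0.21247.
RR = 0.11671 / 0.21247 = 0.54932
The risk is 45% lower among the exposed than among the unexposed.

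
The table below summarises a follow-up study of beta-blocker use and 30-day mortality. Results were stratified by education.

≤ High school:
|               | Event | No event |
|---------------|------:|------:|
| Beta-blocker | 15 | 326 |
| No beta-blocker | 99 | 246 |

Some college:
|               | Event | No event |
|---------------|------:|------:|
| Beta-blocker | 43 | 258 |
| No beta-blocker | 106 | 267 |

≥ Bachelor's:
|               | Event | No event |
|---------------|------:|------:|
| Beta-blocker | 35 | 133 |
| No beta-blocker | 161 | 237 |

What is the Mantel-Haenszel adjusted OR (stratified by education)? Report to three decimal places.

0.295

OR_MH = Σ(aᵢdᵢ/nᵢ) / Σ(bᵢcᵢ/nᵢ), where nᵢ is the stratum total.
Stratum 1 (≤ High school): n = 686; a·d/n = 15·246/686 = 5.3790; b·c/n = 326·99/686 = 47.0466
Stratum 2 (Some college): n = 674; a·d/n = 43·267/674 = 17.0341; b·c/n = 258·106/674 = 40.5757
Stratum 3 (≥ Bachelor's): n = 566; a·d/n = 35·237/566 = 14.6555; b·c/n = 133·161/566 = 37.8322
OR_MH = (5.3790 + 17.0341 + 14.6555) / (47.0466 + 40.5757 + 37.8322) = 37.0686 / 125.4545 = 0.29547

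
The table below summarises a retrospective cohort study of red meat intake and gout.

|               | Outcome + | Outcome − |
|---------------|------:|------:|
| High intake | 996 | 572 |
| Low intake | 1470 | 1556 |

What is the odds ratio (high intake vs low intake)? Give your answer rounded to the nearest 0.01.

Cells: a = 996, b = 572, c = 1470, d = 1556.
OR = (a·d)/(b·c) = (996 × 1556) / (572 × 1470) = 1549776 / 840840 = 1.84313
The odds of gout are about 1.84 times as high in the high intake group.

1.84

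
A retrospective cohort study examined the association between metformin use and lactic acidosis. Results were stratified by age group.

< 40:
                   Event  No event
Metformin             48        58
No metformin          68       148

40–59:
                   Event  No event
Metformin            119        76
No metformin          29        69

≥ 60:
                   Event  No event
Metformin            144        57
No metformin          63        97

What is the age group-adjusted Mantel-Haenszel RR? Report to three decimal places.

RR_MH = Σ(aᵢ·n₀ᵢ/nᵢ) / Σ(cᵢ·n₁ᵢ/nᵢ), with n₁ᵢ = aᵢ+bᵢ (exposed), n₀ᵢ = cᵢ+dᵢ (unexposed), nᵢ = n₁ᵢ+n₀ᵢ.
Stratum 1 (< 40): n₁ = 106, n₀ = 216, n = 322; a·n₀/n = 48·216/322 = 32.1988; c·n₁/n = 68·106/322 = 22.3851
Stratum 2 (40–59): n₁ = 195, n₀ = 98, n = 293; a·n₀/n = 119·98/293 = 39.8020; c·n₁/n = 29·195/293 = 19.3003
Stratum 3 (≥ 60): n₁ = 201, n₀ = 160, n = 361; a·n₀/n = 144·160/361 = 63.8227; c·n₁/n = 63·201/361 = 35.0776
RR_MH = (32.1988 + 39.8020 + 63.8227) / (22.3851 + 19.3003 + 35.0776) = 135.8235 / 76.7630 = 1.76939

1.769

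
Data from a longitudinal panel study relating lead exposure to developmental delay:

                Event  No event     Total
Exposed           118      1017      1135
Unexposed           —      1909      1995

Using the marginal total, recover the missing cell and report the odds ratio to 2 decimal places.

The missing cell is in the unexposed row: 1995 − 1909 = 86.
So a = 118, b = 1017, c = 86, d = 1909.
OR = (a·d)/(b·c) = (118 × 1909) / (1017 × 86) = 225262 / 87462 = 2.57554

2.58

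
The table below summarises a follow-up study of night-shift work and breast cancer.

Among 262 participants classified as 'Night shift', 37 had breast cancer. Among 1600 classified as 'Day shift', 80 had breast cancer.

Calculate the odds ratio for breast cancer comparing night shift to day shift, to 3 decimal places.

3.124

From the description: a = 37, b = 225, c = 80, d = 1520.
OR = (a·d)/(b·c) = (37 × 1520) / (225 × 80) = 56240 / 18000 = 3.12444
The odds of breast cancer are about 3.12 times as high in the night shift group.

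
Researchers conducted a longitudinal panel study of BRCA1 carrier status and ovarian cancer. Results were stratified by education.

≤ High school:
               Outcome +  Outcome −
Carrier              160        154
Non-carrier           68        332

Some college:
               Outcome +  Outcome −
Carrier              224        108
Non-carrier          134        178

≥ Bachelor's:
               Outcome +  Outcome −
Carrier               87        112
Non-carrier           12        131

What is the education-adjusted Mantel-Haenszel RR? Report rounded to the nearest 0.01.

2.21

RR_MH = Σ(aᵢ·n₀ᵢ/nᵢ) / Σ(cᵢ·n₁ᵢ/nᵢ), with n₁ᵢ = aᵢ+bᵢ (exposed), n₀ᵢ = cᵢ+dᵢ (unexposed), nᵢ = n₁ᵢ+n₀ᵢ.
Stratum 1 (≤ High school): n₁ = 314, n₀ = 400, n = 714; a·n₀/n = 160·400/714 = 89.6359; c·n₁/n = 68·314/714 = 29.9048
Stratum 2 (Some college): n₁ = 332, n₀ = 312, n = 644; a·n₀/n = 224·312/644 = 108.5217; c·n₁/n = 134·332/644 = 69.0807
Stratum 3 (≥ Bachelor's): n₁ = 199, n₀ = 143, n = 342; a·n₀/n = 87·143/342 = 36.3772; c·n₁/n = 12·199/342 = 6.9825
RR_MH = (89.6359 + 108.5217 + 36.3772) / (29.9048 + 69.0807 + 6.9825) = 234.5348 / 105.9680 = 2.21326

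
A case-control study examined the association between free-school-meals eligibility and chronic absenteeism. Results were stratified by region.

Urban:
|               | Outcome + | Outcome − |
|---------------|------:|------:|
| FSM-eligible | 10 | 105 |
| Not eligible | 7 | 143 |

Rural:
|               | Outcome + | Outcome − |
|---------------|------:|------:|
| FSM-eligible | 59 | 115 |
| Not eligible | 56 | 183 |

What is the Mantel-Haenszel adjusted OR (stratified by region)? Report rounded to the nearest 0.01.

OR_MH = Σ(aᵢdᵢ/nᵢ) / Σ(bᵢcᵢ/nᵢ), where nᵢ is the stratum total.
Stratum 1 (Urban): n = 265; a·d/n = 10·143/265 = 5.3962; b·c/n = 105·7/265 = 2.7736
Stratum 2 (Rural): n = 413; a·d/n = 59·183/413 = 26.1429; b·c/n = 115·56/413 = 15.5932
OR_MH = (5.3962 + 26.1429) / (2.7736 + 15.5932) = 31.5391 / 18.3668 = 1.71718

1.72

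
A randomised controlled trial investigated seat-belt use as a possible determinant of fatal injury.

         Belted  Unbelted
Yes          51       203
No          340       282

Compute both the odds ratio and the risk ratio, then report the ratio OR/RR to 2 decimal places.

Reading the table with exposure as columns: a = 51 (Belted, case), b = 340 (Belted, non-case), c = 203 (Unbelted, case), d = 282.
OR = (51·282)/(340·203) = 14382/69020 = 0.20837
Risk in exposed = 51/391 = 0.13043; risk in unexposed = 203/485 = 0.41856; RR = 0.31163
OR/RR = 0.20837 / 0.31163 = 0.66866
The outcome is not rare, so the OR lies further from 1 than the RR.

0.67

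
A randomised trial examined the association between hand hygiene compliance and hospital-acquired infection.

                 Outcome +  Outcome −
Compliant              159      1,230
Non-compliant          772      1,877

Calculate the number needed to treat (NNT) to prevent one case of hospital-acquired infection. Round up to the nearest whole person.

6

Risk in treated group = 159/1389 = 0.11447; risk in control = 772/2649 = 0.29143.
Absolute risk reduction = 0.29143 − 0.11447 = 0.17696
NNT = 1 / ARR = 1 / 0.17696 = 5.651 → round up → 6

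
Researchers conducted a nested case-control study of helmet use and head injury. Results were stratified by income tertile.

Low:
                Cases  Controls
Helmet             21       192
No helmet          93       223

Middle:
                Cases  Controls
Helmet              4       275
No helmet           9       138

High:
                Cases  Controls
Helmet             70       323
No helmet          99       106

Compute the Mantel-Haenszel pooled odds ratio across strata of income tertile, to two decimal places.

OR_MH = Σ(aᵢdᵢ/nᵢ) / Σ(bᵢcᵢ/nᵢ), where nᵢ is the stratum total.
Stratum 1 (Low): n = 529; a·d/n = 21·223/529 = 8.8526; b·c/n = 192·93/529 = 33.7543
Stratum 2 (Middle): n = 426; a·d/n = 4·138/426 = 1.2958; b·c/n = 275·9/426 = 5.8099
Stratum 3 (High): n = 598; a·d/n = 70·106/598 = 12.4080; b·c/n = 323·99/598 = 53.4732
OR_MH = (8.8526 + 1.2958 + 12.4080) / (33.7543 + 5.8099 + 53.4732) = 22.5564 / 93.0374 = 0.24244

0.24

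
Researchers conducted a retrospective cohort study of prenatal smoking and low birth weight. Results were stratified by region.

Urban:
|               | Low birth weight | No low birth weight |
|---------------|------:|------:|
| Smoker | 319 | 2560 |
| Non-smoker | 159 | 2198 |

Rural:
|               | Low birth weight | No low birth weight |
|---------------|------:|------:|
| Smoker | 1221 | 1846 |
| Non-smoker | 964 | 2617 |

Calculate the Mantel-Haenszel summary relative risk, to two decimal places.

RR_MH = Σ(aᵢ·n₀ᵢ/nᵢ) / Σ(cᵢ·n₁ᵢ/nᵢ), with n₁ᵢ = aᵢ+bᵢ (exposed), n₀ᵢ = cᵢ+dᵢ (unexposed), nᵢ = n₁ᵢ+n₀ᵢ.
Stratum 1 (Urban): n₁ = 2879, n₀ = 2357, n = 5236; a·n₀/n = 319·2357/5236 = 143.5987; c·n₁/n = 159·2879/5236 = 87.4257
Stratum 2 (Rural): n₁ = 3067, n₀ = 3581, n = 6648; a·n₀/n = 1221·3581/6648 = 657.7017; c·n₁/n = 964·3067/6648 = 444.7335
RR_MH = (143.5987 + 657.7017) / (87.4257 + 444.7335) = 801.3005 / 532.1592 = 1.50575

1.51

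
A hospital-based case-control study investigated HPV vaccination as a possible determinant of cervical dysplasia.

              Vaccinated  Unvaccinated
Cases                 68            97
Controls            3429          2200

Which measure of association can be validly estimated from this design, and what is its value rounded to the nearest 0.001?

0.450

Reading the table with exposure as columns: a = 68 (Vaccinated, case), b = 3429 (Vaccinated, non-case), c = 97 (Unvaccinated, case), d = 2200.
This is a hospital-based case-control study: participants were sampled on outcome status, so risks in the source population cannot be estimated directly — relative risk is not valid here. The odds ratio is the appropriate measure.
OR = (a·d)/(b·c) = (68 × 2200) / (3429 × 97) = 149600 / 332613 = 0.44977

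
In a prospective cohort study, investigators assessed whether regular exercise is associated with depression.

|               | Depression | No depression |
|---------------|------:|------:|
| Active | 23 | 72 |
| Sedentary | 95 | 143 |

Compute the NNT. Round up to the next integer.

7

Risk in treated group = 23/95 = 0.24211; risk in control = 95/238 = 0.39916.
Absolute risk reduction = 0.39916 − 0.24211 = 0.15705
NNT = 1 / ARR = 1 / 0.15705 = 6.367 → round up → 7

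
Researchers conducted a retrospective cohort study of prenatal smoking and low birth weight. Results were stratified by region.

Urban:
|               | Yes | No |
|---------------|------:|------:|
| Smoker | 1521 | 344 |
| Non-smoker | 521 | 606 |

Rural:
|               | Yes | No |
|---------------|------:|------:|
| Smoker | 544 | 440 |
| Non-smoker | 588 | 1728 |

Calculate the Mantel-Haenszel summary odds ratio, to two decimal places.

OR_MH = Σ(aᵢdᵢ/nᵢ) / Σ(bᵢcᵢ/nᵢ), where nᵢ is the stratum total.
Stratum 1 (Urban): n = 2992; a·d/n = 1521·606/2992 = 308.0635; b·c/n = 344·521/2992 = 59.9011
Stratum 2 (Rural): n = 3300; a·d/n = 544·1728/3300 = 284.8582; b·c/n = 440·588/3300 = 78.4000
OR_MH = (308.0635 + 284.8582) / (59.9011 + 78.4000) = 592.9217 / 138.3011 = 4.28718

4.29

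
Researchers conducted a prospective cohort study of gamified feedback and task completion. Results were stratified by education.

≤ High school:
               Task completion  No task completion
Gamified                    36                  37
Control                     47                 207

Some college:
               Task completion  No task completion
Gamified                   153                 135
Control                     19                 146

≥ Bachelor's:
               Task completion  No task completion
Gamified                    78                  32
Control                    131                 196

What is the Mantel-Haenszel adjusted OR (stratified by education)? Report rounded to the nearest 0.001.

5.205

OR_MH = Σ(aᵢdᵢ/nᵢ) / Σ(bᵢcᵢ/nᵢ), where nᵢ is the stratum total.
Stratum 1 (≤ High school): n = 327; a·d/n = 36·207/327 = 22.7890; b·c/n = 37·47/327 = 5.3180
Stratum 2 (Some college): n = 453; a·d/n = 153·146/453 = 49.3113; b·c/n = 135·19/453 = 5.6623
Stratum 3 (≥ Bachelor's): n = 437; a·d/n = 78·196/437 = 34.9840; b·c/n = 32·131/437 = 9.5927
OR_MH = (22.7890 + 49.3113 + 34.9840) / (5.3180 + 5.6623 + 9.5927) = 107.0842 / 20.5730 = 5.20509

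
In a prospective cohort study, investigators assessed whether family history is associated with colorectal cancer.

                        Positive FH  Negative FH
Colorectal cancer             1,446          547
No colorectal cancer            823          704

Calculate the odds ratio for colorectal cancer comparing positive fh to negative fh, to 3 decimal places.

2.261

Reading the table with exposure as columns: a = 1446 (Positive FH, case), b = 823 (Positive FH, non-case), c = 547 (Negative FH, case), d = 704.
OR = (a·d)/(b·c) = (1446 × 704) / (823 × 547) = 1017984 / 450181 = 2.26128
The odds of colorectal cancer are about 2.26 times as high in the positive fh group.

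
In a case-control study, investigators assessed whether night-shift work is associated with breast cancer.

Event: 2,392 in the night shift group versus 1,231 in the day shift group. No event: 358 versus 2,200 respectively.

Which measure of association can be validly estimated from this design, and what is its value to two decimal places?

From the description: a = 2392, b = 358, c = 1231, d = 2200.
This is a case-control study: participants were sampled on outcome status, so risks in the source population cannot be estimated directly — relative risk is not valid here. The odds ratio is the appropriate measure.
OR = (a·d)/(b·c) = (2392 × 2200) / (358 × 1231) = 5262400 / 440698 = 11.94106

11.94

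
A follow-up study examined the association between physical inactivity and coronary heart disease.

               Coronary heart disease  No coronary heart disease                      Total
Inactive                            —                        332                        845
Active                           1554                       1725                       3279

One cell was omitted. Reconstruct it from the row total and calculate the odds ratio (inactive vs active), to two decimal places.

The missing cell is in the exposed row: 845 − 332 = 513.
So a = 513, b = 332, c = 1554, d = 1725.
OR = (a·d)/(b·c) = (513 × 1725) / (332 × 1554) = 884925 / 515928 = 1.71521

1.72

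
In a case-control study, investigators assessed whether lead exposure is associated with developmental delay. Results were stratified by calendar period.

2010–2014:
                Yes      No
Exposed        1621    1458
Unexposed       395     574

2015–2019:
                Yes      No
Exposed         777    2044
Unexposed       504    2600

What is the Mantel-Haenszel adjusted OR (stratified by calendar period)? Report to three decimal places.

1.806

OR_MH = Σ(aᵢdᵢ/nᵢ) / Σ(bᵢcᵢ/nᵢ), where nᵢ is the stratum total.
Stratum 1 (2010–2014): n = 4048; a·d/n = 1621·574/4048 = 229.8552; b·c/n = 1458·395/4048 = 142.2703
Stratum 2 (2015–2019): n = 5925; a·d/n = 777·2600/5925 = 340.9620; b·c/n = 2044·504/5925 = 173.8694
OR_MH = (229.8552 + 340.9620) / (142.2703 + 173.8694) = 570.8173 / 316.1396 = 1.80559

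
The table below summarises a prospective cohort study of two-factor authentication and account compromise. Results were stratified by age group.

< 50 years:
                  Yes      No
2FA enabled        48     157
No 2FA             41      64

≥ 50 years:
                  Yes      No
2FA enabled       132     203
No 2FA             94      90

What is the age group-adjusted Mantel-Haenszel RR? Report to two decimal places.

RR_MH = Σ(aᵢ·n₀ᵢ/nᵢ) / Σ(cᵢ·n₁ᵢ/nᵢ), with n₁ᵢ = aᵢ+bᵢ (exposed), n₀ᵢ = cᵢ+dᵢ (unexposed), nᵢ = n₁ᵢ+n₀ᵢ.
Stratum 1 (< 50 years): n₁ = 205, n₀ = 105, n = 310; a·n₀/n = 48·105/310 = 16.2581; c·n₁/n = 41·205/310 = 27.1129
Stratum 2 (≥ 50 years): n₁ = 335, n₀ = 184, n = 519; a·n₀/n = 132·184/519 = 46.7977; c·n₁/n = 94·335/519 = 60.6744
RR_MH = (16.2581 + 46.7977) / (27.1129 + 60.6744) = 63.0558 / 87.7873 = 0.71828

0.72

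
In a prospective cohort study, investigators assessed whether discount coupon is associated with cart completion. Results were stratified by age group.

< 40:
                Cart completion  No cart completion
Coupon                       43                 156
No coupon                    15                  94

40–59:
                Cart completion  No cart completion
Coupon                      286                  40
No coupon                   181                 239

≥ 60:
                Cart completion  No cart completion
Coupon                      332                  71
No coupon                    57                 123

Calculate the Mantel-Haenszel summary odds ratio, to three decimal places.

7.210

OR_MH = Σ(aᵢdᵢ/nᵢ) / Σ(bᵢcᵢ/nᵢ), where nᵢ is the stratum total.
Stratum 1 (< 40): n = 308; a·d/n = 43·94/308 = 13.1234; b·c/n = 156·15/308 = 7.5974
Stratum 2 (40–59): n = 746; a·d/n = 286·239/746 = 91.6273; b·c/n = 40·181/746 = 9.7051
Stratum 3 (≥ 60): n = 583; a·d/n = 332·123/583 = 70.0446; b·c/n = 71·57/583 = 6.9417
OR_MH = (13.1234 + 91.6273 + 70.0446) / (7.5974 + 9.7051 + 6.9417) = 174.7953 / 24.2442 = 7.20979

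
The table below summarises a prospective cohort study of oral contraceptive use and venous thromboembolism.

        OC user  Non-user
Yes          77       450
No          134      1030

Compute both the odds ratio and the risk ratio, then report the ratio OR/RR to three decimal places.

Reading the table with exposure as columns: a = 77 (OC user, case), b = 134 (OC user, non-case), c = 450 (Non-user, case), d = 1030.
OR = (77·1030)/(134·450) = 79310/60300 = 1.31526
Risk in exposed = 77/211 = 0.36493; risk in unexposed = 450/1480 = 0.30405; RR = 1.20021
OR/RR = 1.31526 / 1.20021 = 1.09586
The outcome is not rare, so the OR lies further from 1 than the RR.

1.096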